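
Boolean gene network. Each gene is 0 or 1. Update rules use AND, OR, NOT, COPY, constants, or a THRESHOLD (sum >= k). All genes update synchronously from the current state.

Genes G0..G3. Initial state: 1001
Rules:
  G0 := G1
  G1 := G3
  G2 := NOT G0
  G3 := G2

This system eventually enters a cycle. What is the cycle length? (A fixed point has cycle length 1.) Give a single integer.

Step 0: 1001
Step 1: G0=G1=0 G1=G3=1 G2=NOT G0=NOT 1=0 G3=G2=0 -> 0100
Step 2: G0=G1=1 G1=G3=0 G2=NOT G0=NOT 0=1 G3=G2=0 -> 1010
Step 3: G0=G1=0 G1=G3=0 G2=NOT G0=NOT 1=0 G3=G2=1 -> 0001
Step 4: G0=G1=0 G1=G3=1 G2=NOT G0=NOT 0=1 G3=G2=0 -> 0110
Step 5: G0=G1=1 G1=G3=0 G2=NOT G0=NOT 0=1 G3=G2=1 -> 1011
Step 6: G0=G1=0 G1=G3=1 G2=NOT G0=NOT 1=0 G3=G2=1 -> 0101
Step 7: G0=G1=1 G1=G3=1 G2=NOT G0=NOT 0=1 G3=G2=0 -> 1110
Step 8: G0=G1=1 G1=G3=0 G2=NOT G0=NOT 1=0 G3=G2=1 -> 1001
State from step 8 equals state from step 0 -> cycle length 8

Answer: 8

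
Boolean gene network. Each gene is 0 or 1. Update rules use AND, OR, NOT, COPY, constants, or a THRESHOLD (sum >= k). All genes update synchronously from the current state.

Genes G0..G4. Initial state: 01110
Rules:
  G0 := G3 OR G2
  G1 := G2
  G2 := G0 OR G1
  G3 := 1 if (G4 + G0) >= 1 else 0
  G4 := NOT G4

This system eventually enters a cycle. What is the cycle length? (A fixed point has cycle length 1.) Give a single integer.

Step 0: 01110
Step 1: G0=G3|G2=1|1=1 G1=G2=1 G2=G0|G1=0|1=1 G3=(0+0>=1)=0 G4=NOT G4=NOT 0=1 -> 11101
Step 2: G0=G3|G2=0|1=1 G1=G2=1 G2=G0|G1=1|1=1 G3=(1+1>=1)=1 G4=NOT G4=NOT 1=0 -> 11110
Step 3: G0=G3|G2=1|1=1 G1=G2=1 G2=G0|G1=1|1=1 G3=(0+1>=1)=1 G4=NOT G4=NOT 0=1 -> 11111
Step 4: G0=G3|G2=1|1=1 G1=G2=1 G2=G0|G1=1|1=1 G3=(1+1>=1)=1 G4=NOT G4=NOT 1=0 -> 11110
State from step 4 equals state from step 2 -> cycle length 2

Answer: 2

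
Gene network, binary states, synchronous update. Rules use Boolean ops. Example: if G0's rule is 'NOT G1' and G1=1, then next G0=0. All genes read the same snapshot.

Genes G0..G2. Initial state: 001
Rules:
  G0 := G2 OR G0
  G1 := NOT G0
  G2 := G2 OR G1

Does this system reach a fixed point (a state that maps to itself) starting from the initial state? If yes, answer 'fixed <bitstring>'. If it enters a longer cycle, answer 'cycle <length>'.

Step 0: 001
Step 1: G0=G2|G0=1|0=1 G1=NOT G0=NOT 0=1 G2=G2|G1=1|0=1 -> 111
Step 2: G0=G2|G0=1|1=1 G1=NOT G0=NOT 1=0 G2=G2|G1=1|1=1 -> 101
Step 3: G0=G2|G0=1|1=1 G1=NOT G0=NOT 1=0 G2=G2|G1=1|0=1 -> 101
Fixed point reached at step 2: 101

Answer: fixed 101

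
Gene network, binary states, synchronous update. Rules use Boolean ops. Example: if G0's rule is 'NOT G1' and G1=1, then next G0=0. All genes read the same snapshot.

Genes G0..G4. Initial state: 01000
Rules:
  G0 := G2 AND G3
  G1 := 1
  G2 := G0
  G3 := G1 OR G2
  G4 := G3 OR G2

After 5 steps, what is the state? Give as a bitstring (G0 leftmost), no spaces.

Step 1: G0=G2&G3=0&0=0 G1=1(const) G2=G0=0 G3=G1|G2=1|0=1 G4=G3|G2=0|0=0 -> 01010
Step 2: G0=G2&G3=0&1=0 G1=1(const) G2=G0=0 G3=G1|G2=1|0=1 G4=G3|G2=1|0=1 -> 01011
Step 3: G0=G2&G3=0&1=0 G1=1(const) G2=G0=0 G3=G1|G2=1|0=1 G4=G3|G2=1|0=1 -> 01011
Step 4: G0=G2&G3=0&1=0 G1=1(const) G2=G0=0 G3=G1|G2=1|0=1 G4=G3|G2=1|0=1 -> 01011
Step 5: G0=G2&G3=0&1=0 G1=1(const) G2=G0=0 G3=G1|G2=1|0=1 G4=G3|G2=1|0=1 -> 01011

01011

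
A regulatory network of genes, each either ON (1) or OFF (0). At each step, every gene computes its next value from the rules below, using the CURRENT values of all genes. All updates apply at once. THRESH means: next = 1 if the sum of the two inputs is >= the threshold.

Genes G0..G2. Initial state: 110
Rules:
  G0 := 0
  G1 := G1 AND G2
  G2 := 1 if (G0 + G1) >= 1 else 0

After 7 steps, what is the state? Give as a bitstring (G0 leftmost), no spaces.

Step 1: G0=0(const) G1=G1&G2=1&0=0 G2=(1+1>=1)=1 -> 001
Step 2: G0=0(const) G1=G1&G2=0&1=0 G2=(0+0>=1)=0 -> 000
Step 3: G0=0(const) G1=G1&G2=0&0=0 G2=(0+0>=1)=0 -> 000
Step 4: G0=0(const) G1=G1&G2=0&0=0 G2=(0+0>=1)=0 -> 000
Step 5: G0=0(const) G1=G1&G2=0&0=0 G2=(0+0>=1)=0 -> 000
Step 6: G0=0(const) G1=G1&G2=0&0=0 G2=(0+0>=1)=0 -> 000
Step 7: G0=0(const) G1=G1&G2=0&0=0 G2=(0+0>=1)=0 -> 000

000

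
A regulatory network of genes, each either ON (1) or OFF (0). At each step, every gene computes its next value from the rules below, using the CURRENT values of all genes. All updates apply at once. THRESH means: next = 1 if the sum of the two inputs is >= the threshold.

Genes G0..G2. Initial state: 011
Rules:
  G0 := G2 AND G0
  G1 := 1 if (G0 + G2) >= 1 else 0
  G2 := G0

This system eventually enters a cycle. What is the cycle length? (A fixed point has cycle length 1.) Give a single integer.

Answer: 1

Derivation:
Step 0: 011
Step 1: G0=G2&G0=1&0=0 G1=(0+1>=1)=1 G2=G0=0 -> 010
Step 2: G0=G2&G0=0&0=0 G1=(0+0>=1)=0 G2=G0=0 -> 000
Step 3: G0=G2&G0=0&0=0 G1=(0+0>=1)=0 G2=G0=0 -> 000
State from step 3 equals state from step 2 -> cycle length 1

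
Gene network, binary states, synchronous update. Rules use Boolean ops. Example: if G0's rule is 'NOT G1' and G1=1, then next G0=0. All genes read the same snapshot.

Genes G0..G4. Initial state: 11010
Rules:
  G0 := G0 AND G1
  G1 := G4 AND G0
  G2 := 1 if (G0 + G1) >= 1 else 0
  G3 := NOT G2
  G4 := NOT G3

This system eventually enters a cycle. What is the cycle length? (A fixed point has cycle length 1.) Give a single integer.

Answer: 1

Derivation:
Step 0: 11010
Step 1: G0=G0&G1=1&1=1 G1=G4&G0=0&1=0 G2=(1+1>=1)=1 G3=NOT G2=NOT 0=1 G4=NOT G3=NOT 1=0 -> 10110
Step 2: G0=G0&G1=1&0=0 G1=G4&G0=0&1=0 G2=(1+0>=1)=1 G3=NOT G2=NOT 1=0 G4=NOT G3=NOT 1=0 -> 00100
Step 3: G0=G0&G1=0&0=0 G1=G4&G0=0&0=0 G2=(0+0>=1)=0 G3=NOT G2=NOT 1=0 G4=NOT G3=NOT 0=1 -> 00001
Step 4: G0=G0&G1=0&0=0 G1=G4&G0=1&0=0 G2=(0+0>=1)=0 G3=NOT G2=NOT 0=1 G4=NOT G3=NOT 0=1 -> 00011
Step 5: G0=G0&G1=0&0=0 G1=G4&G0=1&0=0 G2=(0+0>=1)=0 G3=NOT G2=NOT 0=1 G4=NOT G3=NOT 1=0 -> 00010
Step 6: G0=G0&G1=0&0=0 G1=G4&G0=0&0=0 G2=(0+0>=1)=0 G3=NOT G2=NOT 0=1 G4=NOT G3=NOT 1=0 -> 00010
State from step 6 equals state from step 5 -> cycle length 1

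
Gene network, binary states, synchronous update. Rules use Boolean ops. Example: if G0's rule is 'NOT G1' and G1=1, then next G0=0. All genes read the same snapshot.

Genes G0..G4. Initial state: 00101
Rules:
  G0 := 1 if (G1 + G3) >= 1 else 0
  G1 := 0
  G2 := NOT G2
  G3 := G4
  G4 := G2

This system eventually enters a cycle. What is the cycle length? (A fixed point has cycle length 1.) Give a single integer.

Answer: 2

Derivation:
Step 0: 00101
Step 1: G0=(0+0>=1)=0 G1=0(const) G2=NOT G2=NOT 1=0 G3=G4=1 G4=G2=1 -> 00011
Step 2: G0=(0+1>=1)=1 G1=0(const) G2=NOT G2=NOT 0=1 G3=G4=1 G4=G2=0 -> 10110
Step 3: G0=(0+1>=1)=1 G1=0(const) G2=NOT G2=NOT 1=0 G3=G4=0 G4=G2=1 -> 10001
Step 4: G0=(0+0>=1)=0 G1=0(const) G2=NOT G2=NOT 0=1 G3=G4=1 G4=G2=0 -> 00110
Step 5: G0=(0+1>=1)=1 G1=0(const) G2=NOT G2=NOT 1=0 G3=G4=0 G4=G2=1 -> 10001
State from step 5 equals state from step 3 -> cycle length 2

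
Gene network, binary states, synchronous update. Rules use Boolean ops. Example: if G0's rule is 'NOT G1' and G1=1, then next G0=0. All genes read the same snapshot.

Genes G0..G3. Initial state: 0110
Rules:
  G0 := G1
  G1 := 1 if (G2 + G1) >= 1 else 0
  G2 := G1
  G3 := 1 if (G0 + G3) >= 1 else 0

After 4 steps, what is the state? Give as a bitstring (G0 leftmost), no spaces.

Step 1: G0=G1=1 G1=(1+1>=1)=1 G2=G1=1 G3=(0+0>=1)=0 -> 1110
Step 2: G0=G1=1 G1=(1+1>=1)=1 G2=G1=1 G3=(1+0>=1)=1 -> 1111
Step 3: G0=G1=1 G1=(1+1>=1)=1 G2=G1=1 G3=(1+1>=1)=1 -> 1111
Step 4: G0=G1=1 G1=(1+1>=1)=1 G2=G1=1 G3=(1+1>=1)=1 -> 1111

1111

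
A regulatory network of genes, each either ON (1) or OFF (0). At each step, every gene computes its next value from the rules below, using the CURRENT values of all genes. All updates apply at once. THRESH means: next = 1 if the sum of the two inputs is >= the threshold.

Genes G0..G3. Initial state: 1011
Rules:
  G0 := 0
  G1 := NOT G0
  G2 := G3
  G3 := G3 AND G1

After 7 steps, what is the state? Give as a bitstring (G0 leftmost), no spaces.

Step 1: G0=0(const) G1=NOT G0=NOT 1=0 G2=G3=1 G3=G3&G1=1&0=0 -> 0010
Step 2: G0=0(const) G1=NOT G0=NOT 0=1 G2=G3=0 G3=G3&G1=0&0=0 -> 0100
Step 3: G0=0(const) G1=NOT G0=NOT 0=1 G2=G3=0 G3=G3&G1=0&1=0 -> 0100
Step 4: G0=0(const) G1=NOT G0=NOT 0=1 G2=G3=0 G3=G3&G1=0&1=0 -> 0100
Step 5: G0=0(const) G1=NOT G0=NOT 0=1 G2=G3=0 G3=G3&G1=0&1=0 -> 0100
Step 6: G0=0(const) G1=NOT G0=NOT 0=1 G2=G3=0 G3=G3&G1=0&1=0 -> 0100
Step 7: G0=0(const) G1=NOT G0=NOT 0=1 G2=G3=0 G3=G3&G1=0&1=0 -> 0100

0100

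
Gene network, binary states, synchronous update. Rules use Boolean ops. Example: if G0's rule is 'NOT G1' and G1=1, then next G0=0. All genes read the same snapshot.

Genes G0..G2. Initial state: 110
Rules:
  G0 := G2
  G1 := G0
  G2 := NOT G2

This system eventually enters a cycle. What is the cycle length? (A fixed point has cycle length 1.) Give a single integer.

Step 0: 110
Step 1: G0=G2=0 G1=G0=1 G2=NOT G2=NOT 0=1 -> 011
Step 2: G0=G2=1 G1=G0=0 G2=NOT G2=NOT 1=0 -> 100
Step 3: G0=G2=0 G1=G0=1 G2=NOT G2=NOT 0=1 -> 011
State from step 3 equals state from step 1 -> cycle length 2

Answer: 2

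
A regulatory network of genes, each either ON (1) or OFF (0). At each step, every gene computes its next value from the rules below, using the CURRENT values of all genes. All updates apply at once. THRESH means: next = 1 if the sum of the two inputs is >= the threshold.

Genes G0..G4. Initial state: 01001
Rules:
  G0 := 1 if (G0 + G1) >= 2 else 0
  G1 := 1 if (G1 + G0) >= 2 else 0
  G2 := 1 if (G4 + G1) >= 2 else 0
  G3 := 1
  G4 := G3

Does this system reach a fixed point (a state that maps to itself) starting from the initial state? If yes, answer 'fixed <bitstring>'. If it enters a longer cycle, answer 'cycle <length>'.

Answer: fixed 00011

Derivation:
Step 0: 01001
Step 1: G0=(0+1>=2)=0 G1=(1+0>=2)=0 G2=(1+1>=2)=1 G3=1(const) G4=G3=0 -> 00110
Step 2: G0=(0+0>=2)=0 G1=(0+0>=2)=0 G2=(0+0>=2)=0 G3=1(const) G4=G3=1 -> 00011
Step 3: G0=(0+0>=2)=0 G1=(0+0>=2)=0 G2=(1+0>=2)=0 G3=1(const) G4=G3=1 -> 00011
Fixed point reached at step 2: 00011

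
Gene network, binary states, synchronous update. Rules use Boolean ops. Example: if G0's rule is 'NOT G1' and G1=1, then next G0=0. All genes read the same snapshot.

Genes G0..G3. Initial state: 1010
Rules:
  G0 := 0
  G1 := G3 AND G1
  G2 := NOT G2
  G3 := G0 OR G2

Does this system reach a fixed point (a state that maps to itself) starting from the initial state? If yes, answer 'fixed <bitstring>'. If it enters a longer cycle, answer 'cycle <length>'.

Answer: cycle 2

Derivation:
Step 0: 1010
Step 1: G0=0(const) G1=G3&G1=0&0=0 G2=NOT G2=NOT 1=0 G3=G0|G2=1|1=1 -> 0001
Step 2: G0=0(const) G1=G3&G1=1&0=0 G2=NOT G2=NOT 0=1 G3=G0|G2=0|0=0 -> 0010
Step 3: G0=0(const) G1=G3&G1=0&0=0 G2=NOT G2=NOT 1=0 G3=G0|G2=0|1=1 -> 0001
Cycle of length 2 starting at step 1 -> no fixed point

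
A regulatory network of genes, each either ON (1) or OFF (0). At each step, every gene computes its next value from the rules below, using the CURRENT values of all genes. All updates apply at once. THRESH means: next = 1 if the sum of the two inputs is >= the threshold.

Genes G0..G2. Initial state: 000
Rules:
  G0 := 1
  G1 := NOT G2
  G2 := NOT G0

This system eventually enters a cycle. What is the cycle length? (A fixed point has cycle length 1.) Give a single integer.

Answer: 1

Derivation:
Step 0: 000
Step 1: G0=1(const) G1=NOT G2=NOT 0=1 G2=NOT G0=NOT 0=1 -> 111
Step 2: G0=1(const) G1=NOT G2=NOT 1=0 G2=NOT G0=NOT 1=0 -> 100
Step 3: G0=1(const) G1=NOT G2=NOT 0=1 G2=NOT G0=NOT 1=0 -> 110
Step 4: G0=1(const) G1=NOT G2=NOT 0=1 G2=NOT G0=NOT 1=0 -> 110
State from step 4 equals state from step 3 -> cycle length 1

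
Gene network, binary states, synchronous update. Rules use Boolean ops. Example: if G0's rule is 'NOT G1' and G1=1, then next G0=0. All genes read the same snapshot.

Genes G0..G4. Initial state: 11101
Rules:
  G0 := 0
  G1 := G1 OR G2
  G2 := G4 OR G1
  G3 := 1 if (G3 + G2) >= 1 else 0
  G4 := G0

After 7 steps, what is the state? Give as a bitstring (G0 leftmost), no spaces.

Step 1: G0=0(const) G1=G1|G2=1|1=1 G2=G4|G1=1|1=1 G3=(0+1>=1)=1 G4=G0=1 -> 01111
Step 2: G0=0(const) G1=G1|G2=1|1=1 G2=G4|G1=1|1=1 G3=(1+1>=1)=1 G4=G0=0 -> 01110
Step 3: G0=0(const) G1=G1|G2=1|1=1 G2=G4|G1=0|1=1 G3=(1+1>=1)=1 G4=G0=0 -> 01110
Step 4: G0=0(const) G1=G1|G2=1|1=1 G2=G4|G1=0|1=1 G3=(1+1>=1)=1 G4=G0=0 -> 01110
Step 5: G0=0(const) G1=G1|G2=1|1=1 G2=G4|G1=0|1=1 G3=(1+1>=1)=1 G4=G0=0 -> 01110
Step 6: G0=0(const) G1=G1|G2=1|1=1 G2=G4|G1=0|1=1 G3=(1+1>=1)=1 G4=G0=0 -> 01110
Step 7: G0=0(const) G1=G1|G2=1|1=1 G2=G4|G1=0|1=1 G3=(1+1>=1)=1 G4=G0=0 -> 01110

01110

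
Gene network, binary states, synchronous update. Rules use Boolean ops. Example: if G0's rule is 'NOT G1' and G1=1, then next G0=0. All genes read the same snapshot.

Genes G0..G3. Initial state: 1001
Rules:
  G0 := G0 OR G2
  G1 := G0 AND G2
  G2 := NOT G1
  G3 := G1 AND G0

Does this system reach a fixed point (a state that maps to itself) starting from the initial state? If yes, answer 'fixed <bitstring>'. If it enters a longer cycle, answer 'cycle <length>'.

Answer: cycle 4

Derivation:
Step 0: 1001
Step 1: G0=G0|G2=1|0=1 G1=G0&G2=1&0=0 G2=NOT G1=NOT 0=1 G3=G1&G0=0&1=0 -> 1010
Step 2: G0=G0|G2=1|1=1 G1=G0&G2=1&1=1 G2=NOT G1=NOT 0=1 G3=G1&G0=0&1=0 -> 1110
Step 3: G0=G0|G2=1|1=1 G1=G0&G2=1&1=1 G2=NOT G1=NOT 1=0 G3=G1&G0=1&1=1 -> 1101
Step 4: G0=G0|G2=1|0=1 G1=G0&G2=1&0=0 G2=NOT G1=NOT 1=0 G3=G1&G0=1&1=1 -> 1001
Cycle of length 4 starting at step 0 -> no fixed point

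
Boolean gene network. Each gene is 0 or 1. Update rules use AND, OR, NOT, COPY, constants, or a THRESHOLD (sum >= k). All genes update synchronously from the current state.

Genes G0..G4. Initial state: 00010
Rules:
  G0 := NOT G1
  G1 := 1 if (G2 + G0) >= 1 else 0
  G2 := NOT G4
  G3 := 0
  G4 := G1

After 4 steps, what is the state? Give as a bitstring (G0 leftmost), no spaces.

Step 1: G0=NOT G1=NOT 0=1 G1=(0+0>=1)=0 G2=NOT G4=NOT 0=1 G3=0(const) G4=G1=0 -> 10100
Step 2: G0=NOT G1=NOT 0=1 G1=(1+1>=1)=1 G2=NOT G4=NOT 0=1 G3=0(const) G4=G1=0 -> 11100
Step 3: G0=NOT G1=NOT 1=0 G1=(1+1>=1)=1 G2=NOT G4=NOT 0=1 G3=0(const) G4=G1=1 -> 01101
Step 4: G0=NOT G1=NOT 1=0 G1=(1+0>=1)=1 G2=NOT G4=NOT 1=0 G3=0(const) G4=G1=1 -> 01001

01001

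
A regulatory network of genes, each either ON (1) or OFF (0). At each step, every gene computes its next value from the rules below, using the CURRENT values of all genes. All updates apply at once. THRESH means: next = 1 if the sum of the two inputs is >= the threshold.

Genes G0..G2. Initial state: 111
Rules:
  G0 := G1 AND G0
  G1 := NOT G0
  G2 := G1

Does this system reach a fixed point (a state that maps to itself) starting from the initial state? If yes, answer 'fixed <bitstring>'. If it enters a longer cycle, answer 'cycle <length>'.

Answer: fixed 011

Derivation:
Step 0: 111
Step 1: G0=G1&G0=1&1=1 G1=NOT G0=NOT 1=0 G2=G1=1 -> 101
Step 2: G0=G1&G0=0&1=0 G1=NOT G0=NOT 1=0 G2=G1=0 -> 000
Step 3: G0=G1&G0=0&0=0 G1=NOT G0=NOT 0=1 G2=G1=0 -> 010
Step 4: G0=G1&G0=1&0=0 G1=NOT G0=NOT 0=1 G2=G1=1 -> 011
Step 5: G0=G1&G0=1&0=0 G1=NOT G0=NOT 0=1 G2=G1=1 -> 011
Fixed point reached at step 4: 011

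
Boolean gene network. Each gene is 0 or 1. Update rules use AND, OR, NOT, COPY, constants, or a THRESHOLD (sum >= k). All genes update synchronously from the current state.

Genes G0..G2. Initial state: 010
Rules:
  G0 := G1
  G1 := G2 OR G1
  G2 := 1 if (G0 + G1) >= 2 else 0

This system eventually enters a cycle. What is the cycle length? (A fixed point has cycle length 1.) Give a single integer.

Step 0: 010
Step 1: G0=G1=1 G1=G2|G1=0|1=1 G2=(0+1>=2)=0 -> 110
Step 2: G0=G1=1 G1=G2|G1=0|1=1 G2=(1+1>=2)=1 -> 111
Step 3: G0=G1=1 G1=G2|G1=1|1=1 G2=(1+1>=2)=1 -> 111
State from step 3 equals state from step 2 -> cycle length 1

Answer: 1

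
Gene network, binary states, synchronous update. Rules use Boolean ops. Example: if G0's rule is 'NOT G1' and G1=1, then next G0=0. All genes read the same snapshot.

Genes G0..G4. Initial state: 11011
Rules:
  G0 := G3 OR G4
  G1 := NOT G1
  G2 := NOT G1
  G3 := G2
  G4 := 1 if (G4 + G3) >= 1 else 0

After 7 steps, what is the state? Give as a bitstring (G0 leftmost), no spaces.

Step 1: G0=G3|G4=1|1=1 G1=NOT G1=NOT 1=0 G2=NOT G1=NOT 1=0 G3=G2=0 G4=(1+1>=1)=1 -> 10001
Step 2: G0=G3|G4=0|1=1 G1=NOT G1=NOT 0=1 G2=NOT G1=NOT 0=1 G3=G2=0 G4=(1+0>=1)=1 -> 11101
Step 3: G0=G3|G4=0|1=1 G1=NOT G1=NOT 1=0 G2=NOT G1=NOT 1=0 G3=G2=1 G4=(1+0>=1)=1 -> 10011
Step 4: G0=G3|G4=1|1=1 G1=NOT G1=NOT 0=1 G2=NOT G1=NOT 0=1 G3=G2=0 G4=(1+1>=1)=1 -> 11101
Step 5: G0=G3|G4=0|1=1 G1=NOT G1=NOT 1=0 G2=NOT G1=NOT 1=0 G3=G2=1 G4=(1+0>=1)=1 -> 10011
Step 6: G0=G3|G4=1|1=1 G1=NOT G1=NOT 0=1 G2=NOT G1=NOT 0=1 G3=G2=0 G4=(1+1>=1)=1 -> 11101
Step 7: G0=G3|G4=0|1=1 G1=NOT G1=NOT 1=0 G2=NOT G1=NOT 1=0 G3=G2=1 G4=(1+0>=1)=1 -> 10011

10011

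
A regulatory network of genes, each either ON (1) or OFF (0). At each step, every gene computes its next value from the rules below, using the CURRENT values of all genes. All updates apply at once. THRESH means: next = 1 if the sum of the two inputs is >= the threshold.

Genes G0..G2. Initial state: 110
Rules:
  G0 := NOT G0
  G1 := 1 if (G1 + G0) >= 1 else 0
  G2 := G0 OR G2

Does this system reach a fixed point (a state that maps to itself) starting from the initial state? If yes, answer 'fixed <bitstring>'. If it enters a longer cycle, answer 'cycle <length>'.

Answer: cycle 2

Derivation:
Step 0: 110
Step 1: G0=NOT G0=NOT 1=0 G1=(1+1>=1)=1 G2=G0|G2=1|0=1 -> 011
Step 2: G0=NOT G0=NOT 0=1 G1=(1+0>=1)=1 G2=G0|G2=0|1=1 -> 111
Step 3: G0=NOT G0=NOT 1=0 G1=(1+1>=1)=1 G2=G0|G2=1|1=1 -> 011
Cycle of length 2 starting at step 1 -> no fixed point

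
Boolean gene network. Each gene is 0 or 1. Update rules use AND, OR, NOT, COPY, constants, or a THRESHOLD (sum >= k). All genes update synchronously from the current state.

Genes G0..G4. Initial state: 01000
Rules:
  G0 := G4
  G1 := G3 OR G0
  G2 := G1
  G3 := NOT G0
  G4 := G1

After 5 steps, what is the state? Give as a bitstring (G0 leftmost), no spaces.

Step 1: G0=G4=0 G1=G3|G0=0|0=0 G2=G1=1 G3=NOT G0=NOT 0=1 G4=G1=1 -> 00111
Step 2: G0=G4=1 G1=G3|G0=1|0=1 G2=G1=0 G3=NOT G0=NOT 0=1 G4=G1=0 -> 11010
Step 3: G0=G4=0 G1=G3|G0=1|1=1 G2=G1=1 G3=NOT G0=NOT 1=0 G4=G1=1 -> 01101
Step 4: G0=G4=1 G1=G3|G0=0|0=0 G2=G1=1 G3=NOT G0=NOT 0=1 G4=G1=1 -> 10111
Step 5: G0=G4=1 G1=G3|G0=1|1=1 G2=G1=0 G3=NOT G0=NOT 1=0 G4=G1=0 -> 11000

11000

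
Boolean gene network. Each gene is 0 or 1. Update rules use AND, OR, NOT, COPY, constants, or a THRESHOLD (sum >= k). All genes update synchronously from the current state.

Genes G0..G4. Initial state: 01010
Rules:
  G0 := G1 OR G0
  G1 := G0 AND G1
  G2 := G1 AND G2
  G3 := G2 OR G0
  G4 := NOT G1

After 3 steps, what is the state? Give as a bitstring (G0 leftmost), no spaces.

Step 1: G0=G1|G0=1|0=1 G1=G0&G1=0&1=0 G2=G1&G2=1&0=0 G3=G2|G0=0|0=0 G4=NOT G1=NOT 1=0 -> 10000
Step 2: G0=G1|G0=0|1=1 G1=G0&G1=1&0=0 G2=G1&G2=0&0=0 G3=G2|G0=0|1=1 G4=NOT G1=NOT 0=1 -> 10011
Step 3: G0=G1|G0=0|1=1 G1=G0&G1=1&0=0 G2=G1&G2=0&0=0 G3=G2|G0=0|1=1 G4=NOT G1=NOT 0=1 -> 10011

10011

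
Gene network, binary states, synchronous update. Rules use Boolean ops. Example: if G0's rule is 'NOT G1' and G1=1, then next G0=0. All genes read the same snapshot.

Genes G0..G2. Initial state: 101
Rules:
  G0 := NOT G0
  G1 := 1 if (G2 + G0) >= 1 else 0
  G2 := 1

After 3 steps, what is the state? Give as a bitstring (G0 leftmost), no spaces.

Step 1: G0=NOT G0=NOT 1=0 G1=(1+1>=1)=1 G2=1(const) -> 011
Step 2: G0=NOT G0=NOT 0=1 G1=(1+0>=1)=1 G2=1(const) -> 111
Step 3: G0=NOT G0=NOT 1=0 G1=(1+1>=1)=1 G2=1(const) -> 011

011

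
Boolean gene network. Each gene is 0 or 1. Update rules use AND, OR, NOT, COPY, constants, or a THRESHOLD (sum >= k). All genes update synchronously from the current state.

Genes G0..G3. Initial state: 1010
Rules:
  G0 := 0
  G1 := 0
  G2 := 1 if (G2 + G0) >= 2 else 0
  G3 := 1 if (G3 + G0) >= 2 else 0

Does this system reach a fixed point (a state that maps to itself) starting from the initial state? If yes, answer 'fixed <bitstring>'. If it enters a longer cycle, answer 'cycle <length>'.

Answer: fixed 0000

Derivation:
Step 0: 1010
Step 1: G0=0(const) G1=0(const) G2=(1+1>=2)=1 G3=(0+1>=2)=0 -> 0010
Step 2: G0=0(const) G1=0(const) G2=(1+0>=2)=0 G3=(0+0>=2)=0 -> 0000
Step 3: G0=0(const) G1=0(const) G2=(0+0>=2)=0 G3=(0+0>=2)=0 -> 0000
Fixed point reached at step 2: 0000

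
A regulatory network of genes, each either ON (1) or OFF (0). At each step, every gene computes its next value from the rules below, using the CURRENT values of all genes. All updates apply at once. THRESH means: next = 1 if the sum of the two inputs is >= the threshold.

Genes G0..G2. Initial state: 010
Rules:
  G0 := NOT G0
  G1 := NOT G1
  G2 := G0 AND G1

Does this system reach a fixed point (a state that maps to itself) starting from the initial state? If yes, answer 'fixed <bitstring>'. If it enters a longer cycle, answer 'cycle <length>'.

Answer: cycle 2

Derivation:
Step 0: 010
Step 1: G0=NOT G0=NOT 0=1 G1=NOT G1=NOT 1=0 G2=G0&G1=0&1=0 -> 100
Step 2: G0=NOT G0=NOT 1=0 G1=NOT G1=NOT 0=1 G2=G0&G1=1&0=0 -> 010
Cycle of length 2 starting at step 0 -> no fixed point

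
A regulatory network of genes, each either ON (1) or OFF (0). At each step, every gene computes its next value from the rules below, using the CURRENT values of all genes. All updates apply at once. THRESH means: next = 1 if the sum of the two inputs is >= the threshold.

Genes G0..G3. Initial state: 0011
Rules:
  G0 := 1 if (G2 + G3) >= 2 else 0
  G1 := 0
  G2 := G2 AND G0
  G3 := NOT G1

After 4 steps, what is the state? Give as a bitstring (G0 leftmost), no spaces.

Step 1: G0=(1+1>=2)=1 G1=0(const) G2=G2&G0=1&0=0 G3=NOT G1=NOT 0=1 -> 1001
Step 2: G0=(0+1>=2)=0 G1=0(const) G2=G2&G0=0&1=0 G3=NOT G1=NOT 0=1 -> 0001
Step 3: G0=(0+1>=2)=0 G1=0(const) G2=G2&G0=0&0=0 G3=NOT G1=NOT 0=1 -> 0001
Step 4: G0=(0+1>=2)=0 G1=0(const) G2=G2&G0=0&0=0 G3=NOT G1=NOT 0=1 -> 0001

0001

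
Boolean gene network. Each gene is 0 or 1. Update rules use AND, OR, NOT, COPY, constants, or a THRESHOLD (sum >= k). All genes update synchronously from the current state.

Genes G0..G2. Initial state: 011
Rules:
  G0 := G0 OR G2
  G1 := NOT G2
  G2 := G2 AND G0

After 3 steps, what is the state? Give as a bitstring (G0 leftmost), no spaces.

Step 1: G0=G0|G2=0|1=1 G1=NOT G2=NOT 1=0 G2=G2&G0=1&0=0 -> 100
Step 2: G0=G0|G2=1|0=1 G1=NOT G2=NOT 0=1 G2=G2&G0=0&1=0 -> 110
Step 3: G0=G0|G2=1|0=1 G1=NOT G2=NOT 0=1 G2=G2&G0=0&1=0 -> 110

110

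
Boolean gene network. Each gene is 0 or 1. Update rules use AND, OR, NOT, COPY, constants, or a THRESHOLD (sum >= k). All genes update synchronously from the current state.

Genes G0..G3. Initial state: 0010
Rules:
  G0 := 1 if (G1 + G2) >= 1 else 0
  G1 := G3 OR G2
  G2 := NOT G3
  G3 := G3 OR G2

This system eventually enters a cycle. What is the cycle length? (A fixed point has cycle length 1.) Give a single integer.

Step 0: 0010
Step 1: G0=(0+1>=1)=1 G1=G3|G2=0|1=1 G2=NOT G3=NOT 0=1 G3=G3|G2=0|1=1 -> 1111
Step 2: G0=(1+1>=1)=1 G1=G3|G2=1|1=1 G2=NOT G3=NOT 1=0 G3=G3|G2=1|1=1 -> 1101
Step 3: G0=(1+0>=1)=1 G1=G3|G2=1|0=1 G2=NOT G3=NOT 1=0 G3=G3|G2=1|0=1 -> 1101
State from step 3 equals state from step 2 -> cycle length 1

Answer: 1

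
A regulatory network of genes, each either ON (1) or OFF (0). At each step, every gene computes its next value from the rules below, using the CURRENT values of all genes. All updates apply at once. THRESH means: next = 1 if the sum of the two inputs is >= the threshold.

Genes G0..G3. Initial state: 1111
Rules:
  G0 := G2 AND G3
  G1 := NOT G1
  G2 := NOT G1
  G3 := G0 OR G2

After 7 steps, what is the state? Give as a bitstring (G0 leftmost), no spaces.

Step 1: G0=G2&G3=1&1=1 G1=NOT G1=NOT 1=0 G2=NOT G1=NOT 1=0 G3=G0|G2=1|1=1 -> 1001
Step 2: G0=G2&G3=0&1=0 G1=NOT G1=NOT 0=1 G2=NOT G1=NOT 0=1 G3=G0|G2=1|0=1 -> 0111
Step 3: G0=G2&G3=1&1=1 G1=NOT G1=NOT 1=0 G2=NOT G1=NOT 1=0 G3=G0|G2=0|1=1 -> 1001
Step 4: G0=G2&G3=0&1=0 G1=NOT G1=NOT 0=1 G2=NOT G1=NOT 0=1 G3=G0|G2=1|0=1 -> 0111
Step 5: G0=G2&G3=1&1=1 G1=NOT G1=NOT 1=0 G2=NOT G1=NOT 1=0 G3=G0|G2=0|1=1 -> 1001
Step 6: G0=G2&G3=0&1=0 G1=NOT G1=NOT 0=1 G2=NOT G1=NOT 0=1 G3=G0|G2=1|0=1 -> 0111
Step 7: G0=G2&G3=1&1=1 G1=NOT G1=NOT 1=0 G2=NOT G1=NOT 1=0 G3=G0|G2=0|1=1 -> 1001

1001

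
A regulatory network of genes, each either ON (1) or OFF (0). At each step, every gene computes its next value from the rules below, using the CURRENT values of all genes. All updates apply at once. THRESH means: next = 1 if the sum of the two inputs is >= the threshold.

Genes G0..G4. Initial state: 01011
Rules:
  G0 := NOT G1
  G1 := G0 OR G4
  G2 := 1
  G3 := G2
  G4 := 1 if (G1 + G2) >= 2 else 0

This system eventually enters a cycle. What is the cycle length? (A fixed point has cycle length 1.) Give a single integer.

Step 0: 01011
Step 1: G0=NOT G1=NOT 1=0 G1=G0|G4=0|1=1 G2=1(const) G3=G2=0 G4=(1+0>=2)=0 -> 01100
Step 2: G0=NOT G1=NOT 1=0 G1=G0|G4=0|0=0 G2=1(const) G3=G2=1 G4=(1+1>=2)=1 -> 00111
Step 3: G0=NOT G1=NOT 0=1 G1=G0|G4=0|1=1 G2=1(const) G3=G2=1 G4=(0+1>=2)=0 -> 11110
Step 4: G0=NOT G1=NOT 1=0 G1=G0|G4=1|0=1 G2=1(const) G3=G2=1 G4=(1+1>=2)=1 -> 01111
Step 5: G0=NOT G1=NOT 1=0 G1=G0|G4=0|1=1 G2=1(const) G3=G2=1 G4=(1+1>=2)=1 -> 01111
State from step 5 equals state from step 4 -> cycle length 1

Answer: 1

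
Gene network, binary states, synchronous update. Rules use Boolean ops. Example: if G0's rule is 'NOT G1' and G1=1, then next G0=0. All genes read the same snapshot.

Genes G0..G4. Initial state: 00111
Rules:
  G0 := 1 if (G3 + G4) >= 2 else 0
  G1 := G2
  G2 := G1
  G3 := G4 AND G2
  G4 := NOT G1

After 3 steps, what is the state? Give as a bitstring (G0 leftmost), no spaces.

Step 1: G0=(1+1>=2)=1 G1=G2=1 G2=G1=0 G3=G4&G2=1&1=1 G4=NOT G1=NOT 0=1 -> 11011
Step 2: G0=(1+1>=2)=1 G1=G2=0 G2=G1=1 G3=G4&G2=1&0=0 G4=NOT G1=NOT 1=0 -> 10100
Step 3: G0=(0+0>=2)=0 G1=G2=1 G2=G1=0 G3=G4&G2=0&1=0 G4=NOT G1=NOT 0=1 -> 01001

01001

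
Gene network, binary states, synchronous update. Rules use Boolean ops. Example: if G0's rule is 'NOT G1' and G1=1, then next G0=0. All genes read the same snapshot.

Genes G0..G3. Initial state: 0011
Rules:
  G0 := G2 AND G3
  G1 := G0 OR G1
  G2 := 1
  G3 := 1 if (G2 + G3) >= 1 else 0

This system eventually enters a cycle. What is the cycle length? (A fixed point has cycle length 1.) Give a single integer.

Answer: 1

Derivation:
Step 0: 0011
Step 1: G0=G2&G3=1&1=1 G1=G0|G1=0|0=0 G2=1(const) G3=(1+1>=1)=1 -> 1011
Step 2: G0=G2&G3=1&1=1 G1=G0|G1=1|0=1 G2=1(const) G3=(1+1>=1)=1 -> 1111
Step 3: G0=G2&G3=1&1=1 G1=G0|G1=1|1=1 G2=1(const) G3=(1+1>=1)=1 -> 1111
State from step 3 equals state from step 2 -> cycle length 1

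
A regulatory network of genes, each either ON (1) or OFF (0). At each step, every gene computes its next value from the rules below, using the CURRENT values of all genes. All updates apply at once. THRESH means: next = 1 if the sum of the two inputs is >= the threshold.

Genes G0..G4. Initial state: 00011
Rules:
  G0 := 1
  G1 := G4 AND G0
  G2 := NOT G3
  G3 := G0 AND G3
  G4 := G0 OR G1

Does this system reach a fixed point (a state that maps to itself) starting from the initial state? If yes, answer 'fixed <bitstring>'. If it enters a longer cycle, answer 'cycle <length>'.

Answer: fixed 11101

Derivation:
Step 0: 00011
Step 1: G0=1(const) G1=G4&G0=1&0=0 G2=NOT G3=NOT 1=0 G3=G0&G3=0&1=0 G4=G0|G1=0|0=0 -> 10000
Step 2: G0=1(const) G1=G4&G0=0&1=0 G2=NOT G3=NOT 0=1 G3=G0&G3=1&0=0 G4=G0|G1=1|0=1 -> 10101
Step 3: G0=1(const) G1=G4&G0=1&1=1 G2=NOT G3=NOT 0=1 G3=G0&G3=1&0=0 G4=G0|G1=1|0=1 -> 11101
Step 4: G0=1(const) G1=G4&G0=1&1=1 G2=NOT G3=NOT 0=1 G3=G0&G3=1&0=0 G4=G0|G1=1|1=1 -> 11101
Fixed point reached at step 3: 11101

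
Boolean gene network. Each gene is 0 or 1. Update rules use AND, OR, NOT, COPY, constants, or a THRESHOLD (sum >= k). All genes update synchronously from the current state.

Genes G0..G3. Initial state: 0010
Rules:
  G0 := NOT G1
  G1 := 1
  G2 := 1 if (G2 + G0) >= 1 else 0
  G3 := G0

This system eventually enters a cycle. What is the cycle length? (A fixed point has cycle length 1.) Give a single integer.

Step 0: 0010
Step 1: G0=NOT G1=NOT 0=1 G1=1(const) G2=(1+0>=1)=1 G3=G0=0 -> 1110
Step 2: G0=NOT G1=NOT 1=0 G1=1(const) G2=(1+1>=1)=1 G3=G0=1 -> 0111
Step 3: G0=NOT G1=NOT 1=0 G1=1(const) G2=(1+0>=1)=1 G3=G0=0 -> 0110
Step 4: G0=NOT G1=NOT 1=0 G1=1(const) G2=(1+0>=1)=1 G3=G0=0 -> 0110
State from step 4 equals state from step 3 -> cycle length 1

Answer: 1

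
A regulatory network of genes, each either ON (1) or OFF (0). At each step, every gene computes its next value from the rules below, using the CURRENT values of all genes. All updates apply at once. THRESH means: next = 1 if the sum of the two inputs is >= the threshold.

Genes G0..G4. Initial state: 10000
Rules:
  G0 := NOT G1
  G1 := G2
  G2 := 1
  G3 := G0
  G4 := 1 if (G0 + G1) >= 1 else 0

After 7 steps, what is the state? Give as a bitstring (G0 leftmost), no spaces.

Step 1: G0=NOT G1=NOT 0=1 G1=G2=0 G2=1(const) G3=G0=1 G4=(1+0>=1)=1 -> 10111
Step 2: G0=NOT G1=NOT 0=1 G1=G2=1 G2=1(const) G3=G0=1 G4=(1+0>=1)=1 -> 11111
Step 3: G0=NOT G1=NOT 1=0 G1=G2=1 G2=1(const) G3=G0=1 G4=(1+1>=1)=1 -> 01111
Step 4: G0=NOT G1=NOT 1=0 G1=G2=1 G2=1(const) G3=G0=0 G4=(0+1>=1)=1 -> 01101
Step 5: G0=NOT G1=NOT 1=0 G1=G2=1 G2=1(const) G3=G0=0 G4=(0+1>=1)=1 -> 01101
Step 6: G0=NOT G1=NOT 1=0 G1=G2=1 G2=1(const) G3=G0=0 G4=(0+1>=1)=1 -> 01101
Step 7: G0=NOT G1=NOT 1=0 G1=G2=1 G2=1(const) G3=G0=0 G4=(0+1>=1)=1 -> 01101

01101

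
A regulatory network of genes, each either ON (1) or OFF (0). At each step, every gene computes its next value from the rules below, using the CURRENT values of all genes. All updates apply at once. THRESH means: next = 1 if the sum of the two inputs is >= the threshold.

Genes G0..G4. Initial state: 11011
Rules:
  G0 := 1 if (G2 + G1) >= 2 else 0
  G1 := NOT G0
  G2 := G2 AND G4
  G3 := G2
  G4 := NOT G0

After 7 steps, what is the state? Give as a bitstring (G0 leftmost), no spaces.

Step 1: G0=(0+1>=2)=0 G1=NOT G0=NOT 1=0 G2=G2&G4=0&1=0 G3=G2=0 G4=NOT G0=NOT 1=0 -> 00000
Step 2: G0=(0+0>=2)=0 G1=NOT G0=NOT 0=1 G2=G2&G4=0&0=0 G3=G2=0 G4=NOT G0=NOT 0=1 -> 01001
Step 3: G0=(0+1>=2)=0 G1=NOT G0=NOT 0=1 G2=G2&G4=0&1=0 G3=G2=0 G4=NOT G0=NOT 0=1 -> 01001
Step 4: G0=(0+1>=2)=0 G1=NOT G0=NOT 0=1 G2=G2&G4=0&1=0 G3=G2=0 G4=NOT G0=NOT 0=1 -> 01001
Step 5: G0=(0+1>=2)=0 G1=NOT G0=NOT 0=1 G2=G2&G4=0&1=0 G3=G2=0 G4=NOT G0=NOT 0=1 -> 01001
Step 6: G0=(0+1>=2)=0 G1=NOT G0=NOT 0=1 G2=G2&G4=0&1=0 G3=G2=0 G4=NOT G0=NOT 0=1 -> 01001
Step 7: G0=(0+1>=2)=0 G1=NOT G0=NOT 0=1 G2=G2&G4=0&1=0 G3=G2=0 G4=NOT G0=NOT 0=1 -> 01001

01001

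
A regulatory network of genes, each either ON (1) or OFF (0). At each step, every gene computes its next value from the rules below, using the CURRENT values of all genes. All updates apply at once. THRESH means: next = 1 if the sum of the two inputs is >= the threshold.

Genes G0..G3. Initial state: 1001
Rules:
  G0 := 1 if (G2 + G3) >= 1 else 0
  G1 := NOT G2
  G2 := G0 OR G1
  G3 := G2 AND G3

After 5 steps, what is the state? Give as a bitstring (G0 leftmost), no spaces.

Step 1: G0=(0+1>=1)=1 G1=NOT G2=NOT 0=1 G2=G0|G1=1|0=1 G3=G2&G3=0&1=0 -> 1110
Step 2: G0=(1+0>=1)=1 G1=NOT G2=NOT 1=0 G2=G0|G1=1|1=1 G3=G2&G3=1&0=0 -> 1010
Step 3: G0=(1+0>=1)=1 G1=NOT G2=NOT 1=0 G2=G0|G1=1|0=1 G3=G2&G3=1&0=0 -> 1010
Step 4: G0=(1+0>=1)=1 G1=NOT G2=NOT 1=0 G2=G0|G1=1|0=1 G3=G2&G3=1&0=0 -> 1010
Step 5: G0=(1+0>=1)=1 G1=NOT G2=NOT 1=0 G2=G0|G1=1|0=1 G3=G2&G3=1&0=0 -> 1010

1010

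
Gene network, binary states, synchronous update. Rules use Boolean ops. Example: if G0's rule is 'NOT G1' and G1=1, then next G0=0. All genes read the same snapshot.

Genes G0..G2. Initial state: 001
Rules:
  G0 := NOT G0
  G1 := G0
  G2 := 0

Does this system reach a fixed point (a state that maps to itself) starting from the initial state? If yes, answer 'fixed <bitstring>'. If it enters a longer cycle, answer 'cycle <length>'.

Step 0: 001
Step 1: G0=NOT G0=NOT 0=1 G1=G0=0 G2=0(const) -> 100
Step 2: G0=NOT G0=NOT 1=0 G1=G0=1 G2=0(const) -> 010
Step 3: G0=NOT G0=NOT 0=1 G1=G0=0 G2=0(const) -> 100
Cycle of length 2 starting at step 1 -> no fixed point

Answer: cycle 2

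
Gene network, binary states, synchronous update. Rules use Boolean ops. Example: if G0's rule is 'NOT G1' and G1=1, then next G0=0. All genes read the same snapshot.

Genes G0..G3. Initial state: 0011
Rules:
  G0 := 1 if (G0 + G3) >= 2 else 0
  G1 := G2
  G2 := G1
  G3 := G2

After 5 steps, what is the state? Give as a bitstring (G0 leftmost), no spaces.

Step 1: G0=(0+1>=2)=0 G1=G2=1 G2=G1=0 G3=G2=1 -> 0101
Step 2: G0=(0+1>=2)=0 G1=G2=0 G2=G1=1 G3=G2=0 -> 0010
Step 3: G0=(0+0>=2)=0 G1=G2=1 G2=G1=0 G3=G2=1 -> 0101
Step 4: G0=(0+1>=2)=0 G1=G2=0 G2=G1=1 G3=G2=0 -> 0010
Step 5: G0=(0+0>=2)=0 G1=G2=1 G2=G1=0 G3=G2=1 -> 0101

0101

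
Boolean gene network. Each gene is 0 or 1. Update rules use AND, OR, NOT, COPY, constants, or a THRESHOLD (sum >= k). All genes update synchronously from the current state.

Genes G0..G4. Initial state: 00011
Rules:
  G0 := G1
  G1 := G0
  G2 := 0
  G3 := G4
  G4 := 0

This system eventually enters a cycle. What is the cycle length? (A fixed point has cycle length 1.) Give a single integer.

Answer: 1

Derivation:
Step 0: 00011
Step 1: G0=G1=0 G1=G0=0 G2=0(const) G3=G4=1 G4=0(const) -> 00010
Step 2: G0=G1=0 G1=G0=0 G2=0(const) G3=G4=0 G4=0(const) -> 00000
Step 3: G0=G1=0 G1=G0=0 G2=0(const) G3=G4=0 G4=0(const) -> 00000
State from step 3 equals state from step 2 -> cycle length 1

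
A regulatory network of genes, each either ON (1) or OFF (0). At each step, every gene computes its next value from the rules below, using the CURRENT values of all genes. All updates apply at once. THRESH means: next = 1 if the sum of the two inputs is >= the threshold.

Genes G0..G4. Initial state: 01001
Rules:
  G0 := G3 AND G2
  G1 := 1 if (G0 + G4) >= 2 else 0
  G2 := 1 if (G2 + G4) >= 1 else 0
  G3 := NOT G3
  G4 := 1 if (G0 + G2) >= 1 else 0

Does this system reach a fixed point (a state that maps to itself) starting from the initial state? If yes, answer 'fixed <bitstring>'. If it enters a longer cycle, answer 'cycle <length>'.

Answer: cycle 2

Derivation:
Step 0: 01001
Step 1: G0=G3&G2=0&0=0 G1=(0+1>=2)=0 G2=(0+1>=1)=1 G3=NOT G3=NOT 0=1 G4=(0+0>=1)=0 -> 00110
Step 2: G0=G3&G2=1&1=1 G1=(0+0>=2)=0 G2=(1+0>=1)=1 G3=NOT G3=NOT 1=0 G4=(0+1>=1)=1 -> 10101
Step 3: G0=G3&G2=0&1=0 G1=(1+1>=2)=1 G2=(1+1>=1)=1 G3=NOT G3=NOT 0=1 G4=(1+1>=1)=1 -> 01111
Step 4: G0=G3&G2=1&1=1 G1=(0+1>=2)=0 G2=(1+1>=1)=1 G3=NOT G3=NOT 1=0 G4=(0+1>=1)=1 -> 10101
Cycle of length 2 starting at step 2 -> no fixed point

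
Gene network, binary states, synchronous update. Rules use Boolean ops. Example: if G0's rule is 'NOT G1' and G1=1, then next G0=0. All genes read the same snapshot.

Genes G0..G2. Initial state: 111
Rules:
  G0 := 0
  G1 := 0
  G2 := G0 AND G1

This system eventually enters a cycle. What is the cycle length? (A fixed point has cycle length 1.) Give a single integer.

Answer: 1

Derivation:
Step 0: 111
Step 1: G0=0(const) G1=0(const) G2=G0&G1=1&1=1 -> 001
Step 2: G0=0(const) G1=0(const) G2=G0&G1=0&0=0 -> 000
Step 3: G0=0(const) G1=0(const) G2=G0&G1=0&0=0 -> 000
State from step 3 equals state from step 2 -> cycle length 1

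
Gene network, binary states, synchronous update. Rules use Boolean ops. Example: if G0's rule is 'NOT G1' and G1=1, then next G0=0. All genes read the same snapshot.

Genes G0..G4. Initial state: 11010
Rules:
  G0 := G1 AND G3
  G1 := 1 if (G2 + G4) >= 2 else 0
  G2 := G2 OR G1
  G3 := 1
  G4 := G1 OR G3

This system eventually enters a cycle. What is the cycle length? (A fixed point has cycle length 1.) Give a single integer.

Step 0: 11010
Step 1: G0=G1&G3=1&1=1 G1=(0+0>=2)=0 G2=G2|G1=0|1=1 G3=1(const) G4=G1|G3=1|1=1 -> 10111
Step 2: G0=G1&G3=0&1=0 G1=(1+1>=2)=1 G2=G2|G1=1|0=1 G3=1(const) G4=G1|G3=0|1=1 -> 01111
Step 3: G0=G1&G3=1&1=1 G1=(1+1>=2)=1 G2=G2|G1=1|1=1 G3=1(const) G4=G1|G3=1|1=1 -> 11111
Step 4: G0=G1&G3=1&1=1 G1=(1+1>=2)=1 G2=G2|G1=1|1=1 G3=1(const) G4=G1|G3=1|1=1 -> 11111
State from step 4 equals state from step 3 -> cycle length 1

Answer: 1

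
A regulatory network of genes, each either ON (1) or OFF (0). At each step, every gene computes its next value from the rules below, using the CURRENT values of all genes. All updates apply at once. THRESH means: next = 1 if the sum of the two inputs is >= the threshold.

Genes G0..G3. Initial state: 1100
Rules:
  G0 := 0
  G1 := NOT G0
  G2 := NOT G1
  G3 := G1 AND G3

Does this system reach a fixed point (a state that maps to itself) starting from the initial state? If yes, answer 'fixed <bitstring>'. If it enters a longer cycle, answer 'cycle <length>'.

Step 0: 1100
Step 1: G0=0(const) G1=NOT G0=NOT 1=0 G2=NOT G1=NOT 1=0 G3=G1&G3=1&0=0 -> 0000
Step 2: G0=0(const) G1=NOT G0=NOT 0=1 G2=NOT G1=NOT 0=1 G3=G1&G3=0&0=0 -> 0110
Step 3: G0=0(const) G1=NOT G0=NOT 0=1 G2=NOT G1=NOT 1=0 G3=G1&G3=1&0=0 -> 0100
Step 4: G0=0(const) G1=NOT G0=NOT 0=1 G2=NOT G1=NOT 1=0 G3=G1&G3=1&0=0 -> 0100
Fixed point reached at step 3: 0100

Answer: fixed 0100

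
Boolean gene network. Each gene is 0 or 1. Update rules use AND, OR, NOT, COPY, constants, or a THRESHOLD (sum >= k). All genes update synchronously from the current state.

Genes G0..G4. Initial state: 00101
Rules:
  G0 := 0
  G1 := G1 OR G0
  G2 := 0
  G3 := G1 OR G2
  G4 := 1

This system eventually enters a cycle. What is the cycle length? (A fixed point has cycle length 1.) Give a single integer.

Answer: 1

Derivation:
Step 0: 00101
Step 1: G0=0(const) G1=G1|G0=0|0=0 G2=0(const) G3=G1|G2=0|1=1 G4=1(const) -> 00011
Step 2: G0=0(const) G1=G1|G0=0|0=0 G2=0(const) G3=G1|G2=0|0=0 G4=1(const) -> 00001
Step 3: G0=0(const) G1=G1|G0=0|0=0 G2=0(const) G3=G1|G2=0|0=0 G4=1(const) -> 00001
State from step 3 equals state from step 2 -> cycle length 1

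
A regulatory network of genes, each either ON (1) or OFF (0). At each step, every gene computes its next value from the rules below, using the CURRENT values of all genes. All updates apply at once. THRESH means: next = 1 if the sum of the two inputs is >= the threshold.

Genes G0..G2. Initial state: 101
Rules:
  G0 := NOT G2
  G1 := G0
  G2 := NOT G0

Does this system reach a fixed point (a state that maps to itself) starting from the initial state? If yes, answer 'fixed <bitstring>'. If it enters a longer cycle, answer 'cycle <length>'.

Answer: cycle 2

Derivation:
Step 0: 101
Step 1: G0=NOT G2=NOT 1=0 G1=G0=1 G2=NOT G0=NOT 1=0 -> 010
Step 2: G0=NOT G2=NOT 0=1 G1=G0=0 G2=NOT G0=NOT 0=1 -> 101
Cycle of length 2 starting at step 0 -> no fixed point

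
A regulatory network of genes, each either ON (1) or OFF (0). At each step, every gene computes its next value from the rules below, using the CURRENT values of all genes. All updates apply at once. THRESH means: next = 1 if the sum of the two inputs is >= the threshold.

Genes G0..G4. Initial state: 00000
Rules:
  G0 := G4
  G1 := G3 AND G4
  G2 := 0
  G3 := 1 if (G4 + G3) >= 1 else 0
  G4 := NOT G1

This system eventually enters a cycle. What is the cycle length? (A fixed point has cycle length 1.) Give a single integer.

Answer: 4

Derivation:
Step 0: 00000
Step 1: G0=G4=0 G1=G3&G4=0&0=0 G2=0(const) G3=(0+0>=1)=0 G4=NOT G1=NOT 0=1 -> 00001
Step 2: G0=G4=1 G1=G3&G4=0&1=0 G2=0(const) G3=(1+0>=1)=1 G4=NOT G1=NOT 0=1 -> 10011
Step 3: G0=G4=1 G1=G3&G4=1&1=1 G2=0(const) G3=(1+1>=1)=1 G4=NOT G1=NOT 0=1 -> 11011
Step 4: G0=G4=1 G1=G3&G4=1&1=1 G2=0(const) G3=(1+1>=1)=1 G4=NOT G1=NOT 1=0 -> 11010
Step 5: G0=G4=0 G1=G3&G4=1&0=0 G2=0(const) G3=(0+1>=1)=1 G4=NOT G1=NOT 1=0 -> 00010
Step 6: G0=G4=0 G1=G3&G4=1&0=0 G2=0(const) G3=(0+1>=1)=1 G4=NOT G1=NOT 0=1 -> 00011
Step 7: G0=G4=1 G1=G3&G4=1&1=1 G2=0(const) G3=(1+1>=1)=1 G4=NOT G1=NOT 0=1 -> 11011
State from step 7 equals state from step 3 -> cycle length 4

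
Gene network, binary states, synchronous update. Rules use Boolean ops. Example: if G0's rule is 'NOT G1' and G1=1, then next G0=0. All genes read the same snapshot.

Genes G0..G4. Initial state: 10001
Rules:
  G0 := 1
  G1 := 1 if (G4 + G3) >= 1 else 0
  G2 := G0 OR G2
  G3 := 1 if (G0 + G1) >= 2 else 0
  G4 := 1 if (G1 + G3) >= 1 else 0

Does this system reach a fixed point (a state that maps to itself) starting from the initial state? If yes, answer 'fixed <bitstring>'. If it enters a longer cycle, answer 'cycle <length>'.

Step 0: 10001
Step 1: G0=1(const) G1=(1+0>=1)=1 G2=G0|G2=1|0=1 G3=(1+0>=2)=0 G4=(0+0>=1)=0 -> 11100
Step 2: G0=1(const) G1=(0+0>=1)=0 G2=G0|G2=1|1=1 G3=(1+1>=2)=1 G4=(1+0>=1)=1 -> 10111
Step 3: G0=1(const) G1=(1+1>=1)=1 G2=G0|G2=1|1=1 G3=(1+0>=2)=0 G4=(0+1>=1)=1 -> 11101
Step 4: G0=1(const) G1=(1+0>=1)=1 G2=G0|G2=1|1=1 G3=(1+1>=2)=1 G4=(1+0>=1)=1 -> 11111
Step 5: G0=1(const) G1=(1+1>=1)=1 G2=G0|G2=1|1=1 G3=(1+1>=2)=1 G4=(1+1>=1)=1 -> 11111
Fixed point reached at step 4: 11111

Answer: fixed 11111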